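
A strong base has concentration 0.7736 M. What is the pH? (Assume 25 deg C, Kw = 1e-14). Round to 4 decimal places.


A strong base dissociates completely, so [OH-] equals the given concentration.
pOH = -log10([OH-]) = -log10(0.7736) = 0.111484
pH = 14 - pOH = 14 - 0.111484
pH = 13.888516, rounded to 4 dp:

13.8885


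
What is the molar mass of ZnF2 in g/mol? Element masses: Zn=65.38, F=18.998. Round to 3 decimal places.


M = sum(count * atomic_mass) over atoms.
M = 1*65.38 + 2*18.998
M = 65.38 + 37.996
M = 103.376 g/mol, rounded to 3 dp:

103.376 g/mol


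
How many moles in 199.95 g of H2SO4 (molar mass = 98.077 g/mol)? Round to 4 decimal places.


n = mass / M
n = 199.95 / 98.077
n = 2.03870428 mol, rounded to 4 dp:

2.0387 mol


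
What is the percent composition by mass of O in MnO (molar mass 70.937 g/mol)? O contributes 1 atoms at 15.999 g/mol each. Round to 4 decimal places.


pct = 100 * (n_elem * M_elem) / M_total
mass_contribution = 1 * 15.999 = 15.999 g/mol
pct = 100 * 15.999 / 70.937
pct = 22.55381536 %, rounded to 4 dp:

22.5538 %


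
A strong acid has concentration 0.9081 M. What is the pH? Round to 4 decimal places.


A strong acid dissociates completely, so [H+] equals the given concentration.
pH = -log10([H+]) = -log10(0.9081)
pH = 0.04186632, rounded to 4 dp:

0.0419


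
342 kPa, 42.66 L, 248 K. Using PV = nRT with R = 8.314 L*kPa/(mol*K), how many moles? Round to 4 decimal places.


PV = nRT, solve for n = PV / (RT).
PV = 342 * 42.66 = 14589.72
RT = 8.314 * 248 = 2061.872
n = 14589.72 / 2061.872
n = 7.07595816 mol, rounded to 4 dp:

7.0760 mol


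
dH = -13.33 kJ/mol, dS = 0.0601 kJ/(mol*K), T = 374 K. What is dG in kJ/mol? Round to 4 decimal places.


Gibbs: dG = dH - T*dS (consistent units, dS already in kJ/(mol*K)).
T*dS = 374 * 0.0601 = 22.4774
dG = -13.33 - (22.4774)
dG = -35.8074 kJ/mol, rounded to 4 dp:

-35.8074 kJ/mol


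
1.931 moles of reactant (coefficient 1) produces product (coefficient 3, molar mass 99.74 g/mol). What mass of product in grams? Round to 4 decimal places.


Use the coefficient ratio to convert reactant moles to product moles, then multiply by the product's molar mass.
moles_P = moles_R * (coeff_P / coeff_R) = 1.931 * (3/1) = 5.793
mass_P = moles_P * M_P = 5.793 * 99.74
mass_P = 577.79382 g, rounded to 4 dp:

577.7938 g


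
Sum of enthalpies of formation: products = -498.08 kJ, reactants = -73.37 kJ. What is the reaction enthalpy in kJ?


dH_rxn = sum(dH_f products) - sum(dH_f reactants)
dH_rxn = -498.08 - (-73.37)
dH_rxn = -424.71 kJ:

-424.71 kJ


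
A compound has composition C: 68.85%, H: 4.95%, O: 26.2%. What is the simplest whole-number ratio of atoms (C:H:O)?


Assume 100 g of compound, divide each mass% by atomic mass to get moles, then normalize by the smallest to get a raw atom ratio.
Moles per 100 g: C: 68.85/12.011 = 5.7322, H: 4.95/1.008 = 4.9107, O: 26.2/15.999 = 1.6376
Raw ratio (divide by min = 1.6376): C: 3.5, H: 2.999, O: 1.0
Multiply by 2 to clear fractions: C: 7.001 ~= 7, H: 5.997 ~= 6, O: 2.0 ~= 2
Reduce by GCD to get the simplest whole-number ratio:

7:6:2


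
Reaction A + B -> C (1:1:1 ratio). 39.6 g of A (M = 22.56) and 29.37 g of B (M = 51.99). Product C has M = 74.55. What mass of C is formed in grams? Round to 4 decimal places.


Find moles of each reactant; the smaller value is the limiting reagent in a 1:1:1 reaction, so moles_C equals moles of the limiter.
n_A = mass_A / M_A = 39.6 / 22.56 = 1.755319 mol
n_B = mass_B / M_B = 29.37 / 51.99 = 0.564916 mol
Limiting reagent: B (smaller), n_limiting = 0.564916 mol
mass_C = n_limiting * M_C = 0.564916 * 74.55
mass_C = 42.1144878 g, rounded to 4 dp:

42.1145 g


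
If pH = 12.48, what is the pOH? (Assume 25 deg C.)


At 25 deg C, pH + pOH = 14.
pOH = 14 - pH = 14 - 12.48
pOH = 1.52:

1.52


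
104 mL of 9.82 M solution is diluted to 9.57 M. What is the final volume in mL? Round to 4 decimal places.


Dilution: M1*V1 = M2*V2, solve for V2.
V2 = M1*V1 / M2
V2 = 9.82 * 104 / 9.57
V2 = 1021.28 / 9.57
V2 = 106.71682341 mL, rounded to 4 dp:

106.7168 mL


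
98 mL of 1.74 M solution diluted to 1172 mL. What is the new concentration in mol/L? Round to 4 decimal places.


Dilution: M1*V1 = M2*V2, solve for M2.
M2 = M1*V1 / V2
M2 = 1.74 * 98 / 1172
M2 = 170.52 / 1172
M2 = 0.14549488 mol/L, rounded to 4 dp:

0.1455 mol/L


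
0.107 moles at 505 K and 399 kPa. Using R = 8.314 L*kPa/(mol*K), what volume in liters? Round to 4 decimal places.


PV = nRT, solve for V = nRT / P.
nRT = 0.107 * 8.314 * 505 = 449.247
V = 449.247 / 399
V = 1.12593233 L, rounded to 4 dp:

1.1259 L


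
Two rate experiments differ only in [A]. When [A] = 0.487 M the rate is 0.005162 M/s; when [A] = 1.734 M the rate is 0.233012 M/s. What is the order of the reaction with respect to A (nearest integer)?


Rate is proportional to [A]^n, so rate2/rate1 = ([A]2/[A]1)^n. Take logs to solve for n.
rate2/rate1 = 0.233012 / 0.005162 = 45.1399
[A]2/[A]1 = 1.734 / 0.487 = 3.5606
n = ln(45.1399) / ln(3.5606) = 3.0
Nearest integer order:

3


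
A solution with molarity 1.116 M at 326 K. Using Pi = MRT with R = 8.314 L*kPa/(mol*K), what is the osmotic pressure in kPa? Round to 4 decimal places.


Osmotic pressure (van't Hoff): Pi = M*R*T.
RT = 8.314 * 326 = 2710.364
Pi = 1.116 * 2710.364
Pi = 3024.766224 kPa, rounded to 4 dp:

3024.7662 kPa


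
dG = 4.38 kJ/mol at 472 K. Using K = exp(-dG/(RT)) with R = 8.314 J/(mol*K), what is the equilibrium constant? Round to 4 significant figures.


dG is in kJ/mol; multiply by 1000 to match R in J/(mol*K).
RT = 8.314 * 472 = 3924.208 J/mol
exponent = -dG*1000 / (RT) = -(4.38*1000) / 3924.208 = -1.11614879
K = exp(-1.11614879)
K = 0.32753879, rounded to 4 significant figures:

0.3275


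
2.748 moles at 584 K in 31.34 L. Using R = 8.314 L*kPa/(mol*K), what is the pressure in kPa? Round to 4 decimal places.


PV = nRT, solve for P = nRT / V.
nRT = 2.748 * 8.314 * 584 = 13342.5732
P = 13342.5732 / 31.34
P = 425.73622208 kPa, rounded to 4 dp:

425.7362 kPa


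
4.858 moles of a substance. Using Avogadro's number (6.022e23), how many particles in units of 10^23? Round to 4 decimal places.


N = n * NA, then divide by 1e23 for the requested units.
N / 1e23 = n * 6.022
N / 1e23 = 4.858 * 6.022
N / 1e23 = 29.254876, rounded to 4 dp:

29.2549


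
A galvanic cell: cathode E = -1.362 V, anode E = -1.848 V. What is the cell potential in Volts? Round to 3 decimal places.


Standard cell potential: E_cell = E_cathode - E_anode.
E_cell = -1.362 - (-1.848)
E_cell = 0.486 V, rounded to 3 dp:

0.486 V


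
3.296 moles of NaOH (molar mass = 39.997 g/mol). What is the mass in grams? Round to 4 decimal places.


mass = n * M
mass = 3.296 * 39.997
mass = 131.830112 g, rounded to 4 dp:

131.8301 g


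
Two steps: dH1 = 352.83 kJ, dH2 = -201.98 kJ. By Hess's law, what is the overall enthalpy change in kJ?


Hess's law: enthalpy is a state function, so add the step enthalpies.
dH_total = dH1 + dH2 = 352.83 + (-201.98)
dH_total = 150.85 kJ:

150.85 kJ


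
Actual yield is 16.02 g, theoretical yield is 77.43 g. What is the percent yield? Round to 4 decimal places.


% yield = 100 * actual / theoretical
% yield = 100 * 16.02 / 77.43
% yield = 20.68965517 %, rounded to 4 dp:

20.6897 %


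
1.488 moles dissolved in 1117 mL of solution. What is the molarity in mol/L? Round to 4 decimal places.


Convert volume to liters: V_L = V_mL / 1000.
V_L = 1117 / 1000 = 1.117 L
M = n / V_L = 1.488 / 1.117
M = 1.33213966 mol/L, rounded to 4 dp:

1.3321 mol/L


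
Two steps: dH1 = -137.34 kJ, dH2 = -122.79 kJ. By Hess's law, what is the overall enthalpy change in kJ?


Hess's law: enthalpy is a state function, so add the step enthalpies.
dH_total = dH1 + dH2 = -137.34 + (-122.79)
dH_total = -260.13 kJ:

-260.13 kJ


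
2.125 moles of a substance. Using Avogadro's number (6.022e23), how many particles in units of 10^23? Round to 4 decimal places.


N = n * NA, then divide by 1e23 for the requested units.
N / 1e23 = n * 6.022
N / 1e23 = 2.125 * 6.022
N / 1e23 = 12.79675, rounded to 4 dp:

12.7968


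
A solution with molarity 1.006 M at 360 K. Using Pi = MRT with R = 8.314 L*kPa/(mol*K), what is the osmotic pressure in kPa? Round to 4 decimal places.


Osmotic pressure (van't Hoff): Pi = M*R*T.
RT = 8.314 * 360 = 2993.04
Pi = 1.006 * 2993.04
Pi = 3010.99824 kPa, rounded to 4 dp:

3010.9982 kPa


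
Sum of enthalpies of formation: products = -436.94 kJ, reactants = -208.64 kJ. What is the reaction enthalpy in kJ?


dH_rxn = sum(dH_f products) - sum(dH_f reactants)
dH_rxn = -436.94 - (-208.64)
dH_rxn = -228.3 kJ:

-228.30 kJ


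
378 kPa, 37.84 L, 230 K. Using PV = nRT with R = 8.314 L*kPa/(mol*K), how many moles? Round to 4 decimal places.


PV = nRT, solve for n = PV / (RT).
PV = 378 * 37.84 = 14303.52
RT = 8.314 * 230 = 1912.22
n = 14303.52 / 1912.22
n = 7.48005983 mol, rounded to 4 dp:

7.4801 mol


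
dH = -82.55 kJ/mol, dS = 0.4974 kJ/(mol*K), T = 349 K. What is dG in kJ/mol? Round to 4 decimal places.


Gibbs: dG = dH - T*dS (consistent units, dS already in kJ/(mol*K)).
T*dS = 349 * 0.4974 = 173.5926
dG = -82.55 - (173.5926)
dG = -256.1426 kJ/mol, rounded to 4 dp:

-256.1426 kJ/mol


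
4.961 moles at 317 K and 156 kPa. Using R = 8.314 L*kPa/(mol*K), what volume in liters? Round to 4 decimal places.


PV = nRT, solve for V = nRT / P.
nRT = 4.961 * 8.314 * 317 = 13074.904
V = 13074.904 / 156
V = 83.81348718 L, rounded to 4 dp:

83.8135 L


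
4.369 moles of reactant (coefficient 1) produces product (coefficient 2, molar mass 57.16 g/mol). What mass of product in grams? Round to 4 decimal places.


Use the coefficient ratio to convert reactant moles to product moles, then multiply by the product's molar mass.
moles_P = moles_R * (coeff_P / coeff_R) = 4.369 * (2/1) = 8.738
mass_P = moles_P * M_P = 8.738 * 57.16
mass_P = 499.46408 g, rounded to 4 dp:

499.4641 g


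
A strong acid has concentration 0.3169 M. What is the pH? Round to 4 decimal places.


A strong acid dissociates completely, so [H+] equals the given concentration.
pH = -log10([H+]) = -log10(0.3169)
pH = 0.49907776, rounded to 4 dp:

0.4991


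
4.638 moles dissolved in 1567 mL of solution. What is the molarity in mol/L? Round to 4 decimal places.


Convert volume to liters: V_L = V_mL / 1000.
V_L = 1567 / 1000 = 1.567 L
M = n / V_L = 4.638 / 1.567
M = 2.95979579 mol/L, rounded to 4 dp:

2.9598 mol/L


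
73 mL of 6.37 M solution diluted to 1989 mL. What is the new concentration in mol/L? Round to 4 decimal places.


Dilution: M1*V1 = M2*V2, solve for M2.
M2 = M1*V1 / V2
M2 = 6.37 * 73 / 1989
M2 = 465.01 / 1989
M2 = 0.23379085 mol/L, rounded to 4 dp:

0.2338 mol/L


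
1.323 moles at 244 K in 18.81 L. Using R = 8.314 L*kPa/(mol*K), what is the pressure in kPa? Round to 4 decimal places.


PV = nRT, solve for P = nRT / V.
nRT = 1.323 * 8.314 * 244 = 2683.859
P = 2683.859 / 18.81
P = 142.68256247 kPa, rounded to 4 dp:

142.6826 kPa


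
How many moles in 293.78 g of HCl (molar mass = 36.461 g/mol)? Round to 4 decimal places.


n = mass / M
n = 293.78 / 36.461
n = 8.05737637 mol, rounded to 4 dp:

8.0574 mol


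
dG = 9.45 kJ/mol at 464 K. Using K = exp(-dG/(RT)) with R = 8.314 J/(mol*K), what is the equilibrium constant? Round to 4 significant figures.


dG is in kJ/mol; multiply by 1000 to match R in J/(mol*K).
RT = 8.314 * 464 = 3857.696 J/mol
exponent = -dG*1000 / (RT) = -(9.45*1000) / 3857.696 = -2.4496487
K = exp(-2.4496487)
K = 0.086323907, rounded to 4 significant figures:

0.08632


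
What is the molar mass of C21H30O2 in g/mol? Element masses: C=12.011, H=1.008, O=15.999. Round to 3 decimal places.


M = sum(count * atomic_mass) over atoms.
M = 21*12.011 + 30*1.008 + 2*15.999
M = 252.231 + 30.24 + 31.998
M = 314.469 g/mol, rounded to 3 dp:

314.469 g/mol


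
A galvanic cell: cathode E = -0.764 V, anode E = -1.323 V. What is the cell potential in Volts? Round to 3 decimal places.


Standard cell potential: E_cell = E_cathode - E_anode.
E_cell = -0.764 - (-1.323)
E_cell = 0.559 V, rounded to 3 dp:

0.559 V


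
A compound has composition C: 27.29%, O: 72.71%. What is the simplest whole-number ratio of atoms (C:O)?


Assume 100 g of compound, divide each mass% by atomic mass to get moles, then normalize by the smallest to get a raw atom ratio.
Moles per 100 g: C: 27.29/12.011 = 2.2721, O: 72.71/15.999 = 4.5447
Raw ratio (divide by min = 2.2721): C: 1.0, O: 2.0
Multiply by 1 to clear fractions: C: 1.0 ~= 1, O: 2.0 ~= 2
Reduce by GCD to get the simplest whole-number ratio:

1:2


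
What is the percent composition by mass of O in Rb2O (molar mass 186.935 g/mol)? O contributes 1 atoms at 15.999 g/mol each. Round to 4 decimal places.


pct = 100 * (n_elem * M_elem) / M_total
mass_contribution = 1 * 15.999 = 15.999 g/mol
pct = 100 * 15.999 / 186.935
pct = 8.55858988 %, rounded to 4 dp:

8.5586 %


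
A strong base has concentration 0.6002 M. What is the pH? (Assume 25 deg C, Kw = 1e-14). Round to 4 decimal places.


A strong base dissociates completely, so [OH-] equals the given concentration.
pOH = -log10([OH-]) = -log10(0.6002) = 0.221704
pH = 14 - pOH = 14 - 0.221704
pH = 13.778296, rounded to 4 dp:

13.7783


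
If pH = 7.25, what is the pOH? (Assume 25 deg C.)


At 25 deg C, pH + pOH = 14.
pOH = 14 - pH = 14 - 7.25
pOH = 6.75:

6.75


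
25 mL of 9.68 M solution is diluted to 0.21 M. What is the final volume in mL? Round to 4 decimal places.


Dilution: M1*V1 = M2*V2, solve for V2.
V2 = M1*V1 / M2
V2 = 9.68 * 25 / 0.21
V2 = 242.0 / 0.21
V2 = 1152.38095238 mL, rounded to 4 dp:

1152.3810 mL


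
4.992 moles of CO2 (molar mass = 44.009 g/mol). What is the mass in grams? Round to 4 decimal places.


mass = n * M
mass = 4.992 * 44.009
mass = 219.692928 g, rounded to 4 dp:

219.6929 g


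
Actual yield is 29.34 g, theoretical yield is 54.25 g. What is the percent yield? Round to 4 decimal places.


% yield = 100 * actual / theoretical
% yield = 100 * 29.34 / 54.25
% yield = 54.08294931 %, rounded to 4 dp:

54.0829 %


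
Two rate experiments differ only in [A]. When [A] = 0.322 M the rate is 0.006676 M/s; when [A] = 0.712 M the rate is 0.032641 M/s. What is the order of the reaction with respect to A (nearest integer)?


Rate is proportional to [A]^n, so rate2/rate1 = ([A]2/[A]1)^n. Take logs to solve for n.
rate2/rate1 = 0.032641 / 0.006676 = 4.8893
[A]2/[A]1 = 0.712 / 0.322 = 2.2112
n = ln(4.8893) / ln(2.2112) = 2.0
Nearest integer order:

2


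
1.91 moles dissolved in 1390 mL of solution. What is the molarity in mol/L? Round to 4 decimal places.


Convert volume to liters: V_L = V_mL / 1000.
V_L = 1390 / 1000 = 1.39 L
M = n / V_L = 1.91 / 1.39
M = 1.37410072 mol/L, rounded to 4 dp:

1.3741 mol/L


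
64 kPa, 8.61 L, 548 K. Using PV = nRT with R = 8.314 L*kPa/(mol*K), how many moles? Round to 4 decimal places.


PV = nRT, solve for n = PV / (RT).
PV = 64 * 8.61 = 551.04
RT = 8.314 * 548 = 4556.072
n = 551.04 / 4556.072
n = 0.12094629 mol, rounded to 4 dp:

0.1209 mol


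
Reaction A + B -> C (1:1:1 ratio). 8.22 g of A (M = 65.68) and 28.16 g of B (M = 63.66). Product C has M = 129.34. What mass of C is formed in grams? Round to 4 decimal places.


Find moles of each reactant; the smaller value is the limiting reagent in a 1:1:1 reaction, so moles_C equals moles of the limiter.
n_A = mass_A / M_A = 8.22 / 65.68 = 0.125152 mol
n_B = mass_B / M_B = 28.16 / 63.66 = 0.44235 mol
Limiting reagent: A (smaller), n_limiting = 0.125152 mol
mass_C = n_limiting * M_C = 0.125152 * 129.34
mass_C = 16.18715968 g, rounded to 4 dp:

16.1872 g


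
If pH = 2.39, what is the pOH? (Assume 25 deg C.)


At 25 deg C, pH + pOH = 14.
pOH = 14 - pH = 14 - 2.39
pOH = 11.61:

11.61


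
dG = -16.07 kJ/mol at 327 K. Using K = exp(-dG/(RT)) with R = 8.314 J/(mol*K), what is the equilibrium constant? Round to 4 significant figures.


dG is in kJ/mol; multiply by 1000 to match R in J/(mol*K).
RT = 8.314 * 327 = 2718.678 J/mol
exponent = -dG*1000 / (RT) = -(-16.07*1000) / 2718.678 = 5.91096114
K = exp(5.91096114)
K = 369.0607, rounded to 4 significant figures:

369.1


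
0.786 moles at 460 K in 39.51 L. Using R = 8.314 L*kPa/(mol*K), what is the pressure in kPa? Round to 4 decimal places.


PV = nRT, solve for P = nRT / V.
nRT = 0.786 * 8.314 * 460 = 3006.0098
P = 3006.0098 / 39.51
P = 76.08225259 kPa, rounded to 4 dp:

76.0823 kPa


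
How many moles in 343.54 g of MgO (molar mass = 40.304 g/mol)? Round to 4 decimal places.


n = mass / M
n = 343.54 / 40.304
n = 8.52371973 mol, rounded to 4 dp:

8.5237 mol


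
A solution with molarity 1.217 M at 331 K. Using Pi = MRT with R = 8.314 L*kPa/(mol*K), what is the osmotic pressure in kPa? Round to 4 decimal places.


Osmotic pressure (van't Hoff): Pi = M*R*T.
RT = 8.314 * 331 = 2751.934
Pi = 1.217 * 2751.934
Pi = 3349.103678 kPa, rounded to 4 dp:

3349.1037 kPa


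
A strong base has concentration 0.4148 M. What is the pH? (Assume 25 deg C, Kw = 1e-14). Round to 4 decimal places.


A strong base dissociates completely, so [OH-] equals the given concentration.
pOH = -log10([OH-]) = -log10(0.4148) = 0.382161
pH = 14 - pOH = 14 - 0.382161
pH = 13.617839, rounded to 4 dp:

13.6178


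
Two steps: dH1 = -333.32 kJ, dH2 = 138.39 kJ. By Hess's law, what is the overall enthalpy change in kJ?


Hess's law: enthalpy is a state function, so add the step enthalpies.
dH_total = dH1 + dH2 = -333.32 + (138.39)
dH_total = -194.93 kJ:

-194.93 kJ


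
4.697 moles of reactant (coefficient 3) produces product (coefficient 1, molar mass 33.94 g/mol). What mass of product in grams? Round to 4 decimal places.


Use the coefficient ratio to convert reactant moles to product moles, then multiply by the product's molar mass.
moles_P = moles_R * (coeff_P / coeff_R) = 4.697 * (1/3) = 1.565667
mass_P = moles_P * M_P = 1.565667 * 33.94
mass_P = 53.13873798 g, rounded to 4 dp:

53.1387 g


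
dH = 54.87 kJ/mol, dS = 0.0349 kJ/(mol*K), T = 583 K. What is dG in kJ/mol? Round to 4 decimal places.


Gibbs: dG = dH - T*dS (consistent units, dS already in kJ/(mol*K)).
T*dS = 583 * 0.0349 = 20.3467
dG = 54.87 - (20.3467)
dG = 34.5233 kJ/mol, rounded to 4 dp:

34.5233 kJ/mol


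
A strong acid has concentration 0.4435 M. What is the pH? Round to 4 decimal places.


A strong acid dissociates completely, so [H+] equals the given concentration.
pH = -log10([H+]) = -log10(0.4435)
pH = 0.35310638, rounded to 4 dp:

0.3531


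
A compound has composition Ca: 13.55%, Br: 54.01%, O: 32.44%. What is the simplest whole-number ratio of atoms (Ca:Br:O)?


Assume 100 g of compound, divide each mass% by atomic mass to get moles, then normalize by the smallest to get a raw atom ratio.
Moles per 100 g: Ca: 13.55/40.078 = 0.3381, Br: 54.01/79.904 = 0.6759, O: 32.44/15.999 = 2.0276
Raw ratio (divide by min = 0.3381): Ca: 1.0, Br: 1.999, O: 5.997
Multiply by 1 to clear fractions: Ca: 1.0 ~= 1, Br: 1.999 ~= 2, O: 5.997 ~= 6
Reduce by GCD to get the simplest whole-number ratio:

1:2:6


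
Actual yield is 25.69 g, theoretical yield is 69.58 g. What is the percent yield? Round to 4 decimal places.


% yield = 100 * actual / theoretical
% yield = 100 * 25.69 / 69.58
% yield = 36.92152918 %, rounded to 4 dp:

36.9215 %


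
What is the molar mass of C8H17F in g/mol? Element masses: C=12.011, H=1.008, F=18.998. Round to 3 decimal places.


M = sum(count * atomic_mass) over atoms.
M = 8*12.011 + 17*1.008 + 1*18.998
M = 96.088 + 17.136 + 18.998
M = 132.222 g/mol, rounded to 3 dp:

132.222 g/mol


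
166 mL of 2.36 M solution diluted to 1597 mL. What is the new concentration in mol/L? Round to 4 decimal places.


Dilution: M1*V1 = M2*V2, solve for M2.
M2 = M1*V1 / V2
M2 = 2.36 * 166 / 1597
M2 = 391.76 / 1597
M2 = 0.24530996 mol/L, rounded to 4 dp:

0.2453 mol/L


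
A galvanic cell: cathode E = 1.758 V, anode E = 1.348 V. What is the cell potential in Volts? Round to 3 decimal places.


Standard cell potential: E_cell = E_cathode - E_anode.
E_cell = 1.758 - (1.348)
E_cell = 0.41 V, rounded to 3 dp:

0.410 V


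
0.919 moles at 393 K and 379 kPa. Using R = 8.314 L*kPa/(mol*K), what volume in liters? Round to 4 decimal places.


PV = nRT, solve for V = nRT / P.
nRT = 0.919 * 8.314 * 393 = 3002.7424
V = 3002.7424 / 379
V = 7.92280317 L, rounded to 4 dp:

7.9228 L


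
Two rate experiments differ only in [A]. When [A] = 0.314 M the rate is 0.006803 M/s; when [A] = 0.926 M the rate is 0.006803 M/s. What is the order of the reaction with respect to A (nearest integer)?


Rate is proportional to [A]^n, so rate2/rate1 = ([A]2/[A]1)^n. Take logs to solve for n.
rate2/rate1 = 0.006803 / 0.006803 = 1.0
[A]2/[A]1 = 0.926 / 0.314 = 2.949
n = ln(1.0) / ln(2.949) = 0.0
Nearest integer order:

0


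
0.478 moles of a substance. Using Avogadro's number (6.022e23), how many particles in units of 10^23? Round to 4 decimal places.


N = n * NA, then divide by 1e23 for the requested units.
N / 1e23 = n * 6.022
N / 1e23 = 0.478 * 6.022
N / 1e23 = 2.878516, rounded to 4 dp:

2.8785


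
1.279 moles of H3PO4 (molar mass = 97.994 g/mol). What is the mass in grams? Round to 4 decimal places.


mass = n * M
mass = 1.279 * 97.994
mass = 125.334326 g, rounded to 4 dp:

125.3343 g


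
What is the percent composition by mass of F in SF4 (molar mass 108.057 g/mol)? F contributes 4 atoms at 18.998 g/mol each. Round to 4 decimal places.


pct = 100 * (n_elem * M_elem) / M_total
mass_contribution = 4 * 18.998 = 75.992 g/mol
pct = 100 * 75.992 / 108.057
pct = 70.32584654 %, rounded to 4 dp:

70.3258 %


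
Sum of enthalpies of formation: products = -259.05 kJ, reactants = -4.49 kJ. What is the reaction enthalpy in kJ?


dH_rxn = sum(dH_f products) - sum(dH_f reactants)
dH_rxn = -259.05 - (-4.49)
dH_rxn = -254.56 kJ:

-254.56 kJ


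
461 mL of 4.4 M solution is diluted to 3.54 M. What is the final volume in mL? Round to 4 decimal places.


Dilution: M1*V1 = M2*V2, solve for V2.
V2 = M1*V1 / M2
V2 = 4.4 * 461 / 3.54
V2 = 2028.4 / 3.54
V2 = 572.99435028 mL, rounded to 4 dp:

572.9944 mL


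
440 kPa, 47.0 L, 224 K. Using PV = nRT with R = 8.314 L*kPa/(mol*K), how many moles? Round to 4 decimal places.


PV = nRT, solve for n = PV / (RT).
PV = 440 * 47.0 = 20680.0
RT = 8.314 * 224 = 1862.336
n = 20680.0 / 1862.336
n = 11.10433348 mol, rounded to 4 dp:

11.1043 mol


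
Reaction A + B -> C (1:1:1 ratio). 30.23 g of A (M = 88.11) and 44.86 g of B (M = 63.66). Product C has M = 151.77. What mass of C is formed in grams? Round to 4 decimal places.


Find moles of each reactant; the smaller value is the limiting reagent in a 1:1:1 reaction, so moles_C equals moles of the limiter.
n_A = mass_A / M_A = 30.23 / 88.11 = 0.343094 mol
n_B = mass_B / M_B = 44.86 / 63.66 = 0.704681 mol
Limiting reagent: A (smaller), n_limiting = 0.343094 mol
mass_C = n_limiting * M_C = 0.343094 * 151.77
mass_C = 52.07137638 g, rounded to 4 dp:

52.0714 g


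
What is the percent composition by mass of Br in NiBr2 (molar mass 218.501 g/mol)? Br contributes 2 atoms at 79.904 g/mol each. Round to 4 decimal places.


pct = 100 * (n_elem * M_elem) / M_total
mass_contribution = 2 * 79.904 = 159.808 g/mol
pct = 100 * 159.808 / 218.501
pct = 73.13833804 %, rounded to 4 dp:

73.1383 %


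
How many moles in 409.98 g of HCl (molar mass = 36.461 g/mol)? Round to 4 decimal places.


n = mass / M
n = 409.98 / 36.461
n = 11.24434327 mol, rounded to 4 dp:

11.2443 mol


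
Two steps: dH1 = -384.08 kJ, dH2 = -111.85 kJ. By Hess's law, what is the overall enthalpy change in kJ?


Hess's law: enthalpy is a state function, so add the step enthalpies.
dH_total = dH1 + dH2 = -384.08 + (-111.85)
dH_total = -495.93 kJ:

-495.93 kJ


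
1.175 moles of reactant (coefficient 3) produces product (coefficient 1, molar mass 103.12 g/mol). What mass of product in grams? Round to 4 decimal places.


Use the coefficient ratio to convert reactant moles to product moles, then multiply by the product's molar mass.
moles_P = moles_R * (coeff_P / coeff_R) = 1.175 * (1/3) = 0.391667
mass_P = moles_P * M_P = 0.391667 * 103.12
mass_P = 40.38870104 g, rounded to 4 dp:

40.3887 g


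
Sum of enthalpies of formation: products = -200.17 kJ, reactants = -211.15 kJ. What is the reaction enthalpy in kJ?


dH_rxn = sum(dH_f products) - sum(dH_f reactants)
dH_rxn = -200.17 - (-211.15)
dH_rxn = 10.98 kJ:

10.98 kJ


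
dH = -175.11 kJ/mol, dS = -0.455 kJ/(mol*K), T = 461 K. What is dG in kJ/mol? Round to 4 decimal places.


Gibbs: dG = dH - T*dS (consistent units, dS already in kJ/(mol*K)).
T*dS = 461 * -0.455 = -209.755
dG = -175.11 - (-209.755)
dG = 34.645 kJ/mol, rounded to 4 dp:

34.6450 kJ/mol


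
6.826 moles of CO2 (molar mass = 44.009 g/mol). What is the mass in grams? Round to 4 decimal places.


mass = n * M
mass = 6.826 * 44.009
mass = 300.405434 g, rounded to 4 dp:

300.4054 g


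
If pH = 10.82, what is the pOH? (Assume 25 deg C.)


At 25 deg C, pH + pOH = 14.
pOH = 14 - pH = 14 - 10.82
pOH = 3.18:

3.18


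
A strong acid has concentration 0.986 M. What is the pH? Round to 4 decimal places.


A strong acid dissociates completely, so [H+] equals the given concentration.
pH = -log10([H+]) = -log10(0.986)
pH = 0.00612309, rounded to 4 dp:

0.0061


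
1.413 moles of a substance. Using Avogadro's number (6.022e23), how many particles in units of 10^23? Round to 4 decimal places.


N = n * NA, then divide by 1e23 for the requested units.
N / 1e23 = n * 6.022
N / 1e23 = 1.413 * 6.022
N / 1e23 = 8.509086, rounded to 4 dp:

8.5091


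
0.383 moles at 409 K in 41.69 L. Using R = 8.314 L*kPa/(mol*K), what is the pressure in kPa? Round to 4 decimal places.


PV = nRT, solve for P = nRT / V.
nRT = 0.383 * 8.314 * 409 = 1302.3632
P = 1302.3632 / 41.69
P = 31.23922284 kPa, rounded to 4 dp:

31.2392 kPa


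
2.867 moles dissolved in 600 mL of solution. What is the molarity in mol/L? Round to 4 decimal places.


Convert volume to liters: V_L = V_mL / 1000.
V_L = 600 / 1000 = 0.6 L
M = n / V_L = 2.867 / 0.6
M = 4.77833333 mol/L, rounded to 4 dp:

4.7783 mol/L


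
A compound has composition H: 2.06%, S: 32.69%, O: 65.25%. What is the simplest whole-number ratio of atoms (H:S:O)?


Assume 100 g of compound, divide each mass% by atomic mass to get moles, then normalize by the smallest to get a raw atom ratio.
Moles per 100 g: H: 2.06/1.008 = 2.0437, S: 32.69/32.065 = 1.0195, O: 65.25/15.999 = 4.0784
Raw ratio (divide by min = 1.0195): H: 2.005, S: 1.0, O: 4.0
Multiply by 1 to clear fractions: H: 2.005 ~= 2, S: 1.0 ~= 1, O: 4.0 ~= 4
Reduce by GCD to get the simplest whole-number ratio:

2:1:4


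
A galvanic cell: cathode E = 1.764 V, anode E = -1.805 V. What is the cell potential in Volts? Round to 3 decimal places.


Standard cell potential: E_cell = E_cathode - E_anode.
E_cell = 1.764 - (-1.805)
E_cell = 3.569 V, rounded to 3 dp:

3.569 V


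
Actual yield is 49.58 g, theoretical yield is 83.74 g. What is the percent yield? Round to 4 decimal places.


% yield = 100 * actual / theoretical
% yield = 100 * 49.58 / 83.74
% yield = 59.2070695 %, rounded to 4 dp:

59.2071 %


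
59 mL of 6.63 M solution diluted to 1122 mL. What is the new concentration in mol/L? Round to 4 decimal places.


Dilution: M1*V1 = M2*V2, solve for M2.
M2 = M1*V1 / V2
M2 = 6.63 * 59 / 1122
M2 = 391.17 / 1122
M2 = 0.34863636 mol/L, rounded to 4 dp:

0.3486 mol/L


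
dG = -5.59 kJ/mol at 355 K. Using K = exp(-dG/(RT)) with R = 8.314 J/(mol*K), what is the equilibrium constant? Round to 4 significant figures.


dG is in kJ/mol; multiply by 1000 to match R in J/(mol*K).
RT = 8.314 * 355 = 2951.47 J/mol
exponent = -dG*1000 / (RT) = -(-5.59*1000) / 2951.47 = 1.89397148
K = exp(1.89397148)
K = 6.6457096, rounded to 4 significant figures:

6.646


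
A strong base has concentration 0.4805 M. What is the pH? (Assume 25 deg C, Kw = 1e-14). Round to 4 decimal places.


A strong base dissociates completely, so [OH-] equals the given concentration.
pOH = -log10([OH-]) = -log10(0.4805) = 0.318307
pH = 14 - pOH = 14 - 0.318307
pH = 13.681693, rounded to 4 dp:

13.6817


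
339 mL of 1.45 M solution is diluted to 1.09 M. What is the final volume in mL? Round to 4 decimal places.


Dilution: M1*V1 = M2*V2, solve for V2.
V2 = M1*V1 / M2
V2 = 1.45 * 339 / 1.09
V2 = 491.55 / 1.09
V2 = 450.96330275 mL, rounded to 4 dp:

450.9633 mL


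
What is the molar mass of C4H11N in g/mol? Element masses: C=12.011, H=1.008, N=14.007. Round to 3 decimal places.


M = sum(count * atomic_mass) over atoms.
M = 4*12.011 + 11*1.008 + 1*14.007
M = 48.044 + 11.088 + 14.007
M = 73.139 g/mol, rounded to 3 dp:

73.139 g/mol


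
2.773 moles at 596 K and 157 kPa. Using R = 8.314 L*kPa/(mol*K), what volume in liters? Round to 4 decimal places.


PV = nRT, solve for V = nRT / P.
nRT = 2.773 * 8.314 * 596 = 13740.6143
V = 13740.6143 / 157
V = 87.51983631 L, rounded to 4 dp:

87.5198 L


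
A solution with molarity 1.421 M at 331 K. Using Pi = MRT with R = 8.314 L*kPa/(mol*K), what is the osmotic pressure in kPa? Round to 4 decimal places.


Osmotic pressure (van't Hoff): Pi = M*R*T.
RT = 8.314 * 331 = 2751.934
Pi = 1.421 * 2751.934
Pi = 3910.498214 kPa, rounded to 4 dp:

3910.4982 kPa


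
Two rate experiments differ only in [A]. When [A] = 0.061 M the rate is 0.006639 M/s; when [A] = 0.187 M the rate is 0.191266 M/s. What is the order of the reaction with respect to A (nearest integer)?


Rate is proportional to [A]^n, so rate2/rate1 = ([A]2/[A]1)^n. Take logs to solve for n.
rate2/rate1 = 0.191266 / 0.006639 = 28.8095
[A]2/[A]1 = 0.187 / 0.061 = 3.0656
n = ln(28.8095) / ln(3.0656) = 3.0
Nearest integer order:

3


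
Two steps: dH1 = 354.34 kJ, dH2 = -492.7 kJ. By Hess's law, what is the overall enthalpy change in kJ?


Hess's law: enthalpy is a state function, so add the step enthalpies.
dH_total = dH1 + dH2 = 354.34 + (-492.7)
dH_total = -138.36 kJ:

-138.36 kJ


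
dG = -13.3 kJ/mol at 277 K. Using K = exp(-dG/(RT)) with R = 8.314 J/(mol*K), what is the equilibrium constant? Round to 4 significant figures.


dG is in kJ/mol; multiply by 1000 to match R in J/(mol*K).
RT = 8.314 * 277 = 2302.978 J/mol
exponent = -dG*1000 / (RT) = -(-13.3*1000) / 2302.978 = 5.77513116
K = exp(5.77513116)
K = 322.18669, rounded to 4 significant figures:

322.2


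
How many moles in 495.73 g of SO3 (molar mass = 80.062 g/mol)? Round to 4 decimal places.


n = mass / M
n = 495.73 / 80.062
n = 6.19182633 mol, rounded to 4 dp:

6.1918 mol


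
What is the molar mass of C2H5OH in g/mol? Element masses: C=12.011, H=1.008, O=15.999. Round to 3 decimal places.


M = sum(count * atomic_mass) over atoms.
M = 2*12.011 + 6*1.008 + 1*15.999
M = 24.022 + 6.048 + 15.999
M = 46.069 g/mol, rounded to 3 dp:

46.069 g/mol


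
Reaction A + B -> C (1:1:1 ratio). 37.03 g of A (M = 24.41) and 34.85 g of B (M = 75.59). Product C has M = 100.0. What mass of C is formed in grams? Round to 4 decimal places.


Find moles of each reactant; the smaller value is the limiting reagent in a 1:1:1 reaction, so moles_C equals moles of the limiter.
n_A = mass_A / M_A = 37.03 / 24.41 = 1.517001 mol
n_B = mass_B / M_B = 34.85 / 75.59 = 0.46104 mol
Limiting reagent: B (smaller), n_limiting = 0.46104 mol
mass_C = n_limiting * M_C = 0.46104 * 100.0
mass_C = 46.104 g, rounded to 4 dp:

46.1040 g


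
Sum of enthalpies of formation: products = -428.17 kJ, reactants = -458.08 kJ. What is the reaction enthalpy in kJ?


dH_rxn = sum(dH_f products) - sum(dH_f reactants)
dH_rxn = -428.17 - (-458.08)
dH_rxn = 29.91 kJ:

29.91 kJ


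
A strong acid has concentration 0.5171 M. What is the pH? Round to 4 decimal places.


A strong acid dissociates completely, so [H+] equals the given concentration.
pH = -log10([H+]) = -log10(0.5171)
pH = 0.28642546, rounded to 4 dp:

0.2864


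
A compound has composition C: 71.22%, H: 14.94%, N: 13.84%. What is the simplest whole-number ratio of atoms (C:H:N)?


Assume 100 g of compound, divide each mass% by atomic mass to get moles, then normalize by the smallest to get a raw atom ratio.
Moles per 100 g: C: 71.22/12.011 = 5.9296, H: 14.94/1.008 = 14.8214, N: 13.84/14.007 = 0.9881
Raw ratio (divide by min = 0.9881): C: 6.001, H: 15.0, N: 1.0
Multiply by 1 to clear fractions: C: 6.001 ~= 6, H: 15.0 ~= 15, N: 1.0 ~= 1
Reduce by GCD to get the simplest whole-number ratio:

6:15:1


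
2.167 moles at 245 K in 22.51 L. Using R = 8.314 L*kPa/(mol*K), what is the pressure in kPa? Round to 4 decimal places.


PV = nRT, solve for P = nRT / V.
nRT = 2.167 * 8.314 * 245 = 4414.0273
P = 4414.0273 / 22.51
P = 196.09183918 kPa, rounded to 4 dp:

196.0918 kPa


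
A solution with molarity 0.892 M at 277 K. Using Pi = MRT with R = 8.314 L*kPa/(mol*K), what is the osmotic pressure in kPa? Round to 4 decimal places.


Osmotic pressure (van't Hoff): Pi = M*R*T.
RT = 8.314 * 277 = 2302.978
Pi = 0.892 * 2302.978
Pi = 2054.256376 kPa, rounded to 4 dp:

2054.2564 kPa


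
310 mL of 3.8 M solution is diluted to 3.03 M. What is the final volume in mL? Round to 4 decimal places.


Dilution: M1*V1 = M2*V2, solve for V2.
V2 = M1*V1 / M2
V2 = 3.8 * 310 / 3.03
V2 = 1178.0 / 3.03
V2 = 388.77887789 mL, rounded to 4 dp:

388.7789 mL


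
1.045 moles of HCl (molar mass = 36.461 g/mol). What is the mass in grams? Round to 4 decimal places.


mass = n * M
mass = 1.045 * 36.461
mass = 38.101745 g, rounded to 4 dp:

38.1017 g


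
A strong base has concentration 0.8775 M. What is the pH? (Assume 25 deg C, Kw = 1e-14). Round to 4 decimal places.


A strong base dissociates completely, so [OH-] equals the given concentration.
pOH = -log10([OH-]) = -log10(0.8775) = 0.056753
pH = 14 - pOH = 14 - 0.056753
pH = 13.943247, rounded to 4 dp:

13.9432


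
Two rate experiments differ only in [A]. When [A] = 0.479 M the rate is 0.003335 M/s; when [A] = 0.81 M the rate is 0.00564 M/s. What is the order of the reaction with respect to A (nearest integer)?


Rate is proportional to [A]^n, so rate2/rate1 = ([A]2/[A]1)^n. Take logs to solve for n.
rate2/rate1 = 0.00564 / 0.003335 = 1.6912
[A]2/[A]1 = 0.81 / 0.479 = 1.691
n = ln(1.6912) / ln(1.691) = 1.0
Nearest integer order:

1


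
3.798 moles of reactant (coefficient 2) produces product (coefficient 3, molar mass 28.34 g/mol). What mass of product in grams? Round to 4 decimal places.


Use the coefficient ratio to convert reactant moles to product moles, then multiply by the product's molar mass.
moles_P = moles_R * (coeff_P / coeff_R) = 3.798 * (3/2) = 5.697
mass_P = moles_P * M_P = 5.697 * 28.34
mass_P = 161.45298 g, rounded to 4 dp:

161.4530 g


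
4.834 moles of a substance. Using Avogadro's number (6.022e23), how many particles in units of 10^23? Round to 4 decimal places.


N = n * NA, then divide by 1e23 for the requested units.
N / 1e23 = n * 6.022
N / 1e23 = 4.834 * 6.022
N / 1e23 = 29.110348, rounded to 4 dp:

29.1103


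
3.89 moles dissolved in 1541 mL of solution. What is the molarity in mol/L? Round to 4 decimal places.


Convert volume to liters: V_L = V_mL / 1000.
V_L = 1541 / 1000 = 1.541 L
M = n / V_L = 3.89 / 1.541
M = 2.52433485 mol/L, rounded to 4 dp:

2.5243 mol/L


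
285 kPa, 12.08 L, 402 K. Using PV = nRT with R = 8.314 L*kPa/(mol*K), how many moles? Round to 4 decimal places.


PV = nRT, solve for n = PV / (RT).
PV = 285 * 12.08 = 3442.8
RT = 8.314 * 402 = 3342.228
n = 3442.8 / 3342.228
n = 1.0300913 mol, rounded to 4 dp:

1.0301 mol


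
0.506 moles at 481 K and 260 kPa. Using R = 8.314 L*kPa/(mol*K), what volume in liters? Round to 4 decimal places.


PV = nRT, solve for V = nRT / P.
nRT = 0.506 * 8.314 * 481 = 2023.5112
V = 2023.5112 / 260
V = 7.78273538 L, rounded to 4 dp:

7.7827 L


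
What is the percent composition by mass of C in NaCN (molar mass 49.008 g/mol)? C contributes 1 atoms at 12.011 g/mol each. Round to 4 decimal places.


pct = 100 * (n_elem * M_elem) / M_total
mass_contribution = 1 * 12.011 = 12.011 g/mol
pct = 100 * 12.011 / 49.008
pct = 24.50824355 %, rounded to 4 dp:

24.5082 %


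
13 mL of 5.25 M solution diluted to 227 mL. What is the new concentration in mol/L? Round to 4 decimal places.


Dilution: M1*V1 = M2*V2, solve for M2.
M2 = M1*V1 / V2
M2 = 5.25 * 13 / 227
M2 = 68.25 / 227
M2 = 0.30066079 mol/L, rounded to 4 dp:

0.3007 mol/L


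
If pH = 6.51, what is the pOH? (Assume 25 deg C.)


At 25 deg C, pH + pOH = 14.
pOH = 14 - pH = 14 - 6.51
pOH = 7.49:

7.49


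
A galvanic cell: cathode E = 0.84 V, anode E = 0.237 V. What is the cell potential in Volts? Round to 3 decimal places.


Standard cell potential: E_cell = E_cathode - E_anode.
E_cell = 0.84 - (0.237)
E_cell = 0.603 V, rounded to 3 dp:

0.603 V


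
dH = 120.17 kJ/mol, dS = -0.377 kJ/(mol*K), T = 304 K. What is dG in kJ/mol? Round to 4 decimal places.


Gibbs: dG = dH - T*dS (consistent units, dS already in kJ/(mol*K)).
T*dS = 304 * -0.377 = -114.608
dG = 120.17 - (-114.608)
dG = 234.778 kJ/mol, rounded to 4 dp:

234.7780 kJ/mol


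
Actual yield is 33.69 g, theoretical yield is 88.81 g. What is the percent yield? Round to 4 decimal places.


% yield = 100 * actual / theoretical
% yield = 100 * 33.69 / 88.81
% yield = 37.93491724 %, rounded to 4 dp:

37.9349 %


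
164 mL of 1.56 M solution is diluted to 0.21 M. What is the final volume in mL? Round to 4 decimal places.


Dilution: M1*V1 = M2*V2, solve for V2.
V2 = M1*V1 / M2
V2 = 1.56 * 164 / 0.21
V2 = 255.84 / 0.21
V2 = 1218.28571429 mL, rounded to 4 dp:

1218.2857 mL


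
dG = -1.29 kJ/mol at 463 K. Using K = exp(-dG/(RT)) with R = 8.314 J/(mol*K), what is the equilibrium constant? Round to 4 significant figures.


dG is in kJ/mol; multiply by 1000 to match R in J/(mol*K).
RT = 8.314 * 463 = 3849.382 J/mol
exponent = -dG*1000 / (RT) = -(-1.29*1000) / 3849.382 = 0.33511873
K = exp(0.33511873)
K = 1.3981064, rounded to 4 significant figures:

1.398


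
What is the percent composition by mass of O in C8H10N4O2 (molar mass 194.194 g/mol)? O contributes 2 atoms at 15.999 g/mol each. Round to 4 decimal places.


pct = 100 * (n_elem * M_elem) / M_total
mass_contribution = 2 * 15.999 = 31.998 g/mol
pct = 100 * 31.998 / 194.194
pct = 16.4773371 %, rounded to 4 dp:

16.4773 %


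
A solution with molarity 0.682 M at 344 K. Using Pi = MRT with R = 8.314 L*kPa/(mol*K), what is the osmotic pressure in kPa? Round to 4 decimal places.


Osmotic pressure (van't Hoff): Pi = M*R*T.
RT = 8.314 * 344 = 2860.016
Pi = 0.682 * 2860.016
Pi = 1950.530912 kPa, rounded to 4 dp:

1950.5309 kPa


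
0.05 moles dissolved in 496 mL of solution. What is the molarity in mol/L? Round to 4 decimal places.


Convert volume to liters: V_L = V_mL / 1000.
V_L = 496 / 1000 = 0.496 L
M = n / V_L = 0.05 / 0.496
M = 0.10080645 mol/L, rounded to 4 dp:

0.1008 mol/L


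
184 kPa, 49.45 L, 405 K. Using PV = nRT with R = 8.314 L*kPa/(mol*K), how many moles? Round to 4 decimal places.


PV = nRT, solve for n = PV / (RT).
PV = 184 * 49.45 = 9098.8
RT = 8.314 * 405 = 3367.17
n = 9098.8 / 3367.17
n = 2.70220987 mol, rounded to 4 dp:

2.7022 mol


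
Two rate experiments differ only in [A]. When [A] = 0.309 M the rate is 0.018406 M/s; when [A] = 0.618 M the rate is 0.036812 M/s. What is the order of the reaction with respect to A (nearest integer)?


Rate is proportional to [A]^n, so rate2/rate1 = ([A]2/[A]1)^n. Take logs to solve for n.
rate2/rate1 = 0.036812 / 0.018406 = 2.0
[A]2/[A]1 = 0.618 / 0.309 = 2.0
n = ln(2.0) / ln(2.0) = 1.0
Nearest integer order:

1


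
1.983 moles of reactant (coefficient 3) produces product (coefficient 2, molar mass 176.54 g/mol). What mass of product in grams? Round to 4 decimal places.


Use the coefficient ratio to convert reactant moles to product moles, then multiply by the product's molar mass.
moles_P = moles_R * (coeff_P / coeff_R) = 1.983 * (2/3) = 1.322
mass_P = moles_P * M_P = 1.322 * 176.54
mass_P = 233.38588 g, rounded to 4 dp:

233.3859 g
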